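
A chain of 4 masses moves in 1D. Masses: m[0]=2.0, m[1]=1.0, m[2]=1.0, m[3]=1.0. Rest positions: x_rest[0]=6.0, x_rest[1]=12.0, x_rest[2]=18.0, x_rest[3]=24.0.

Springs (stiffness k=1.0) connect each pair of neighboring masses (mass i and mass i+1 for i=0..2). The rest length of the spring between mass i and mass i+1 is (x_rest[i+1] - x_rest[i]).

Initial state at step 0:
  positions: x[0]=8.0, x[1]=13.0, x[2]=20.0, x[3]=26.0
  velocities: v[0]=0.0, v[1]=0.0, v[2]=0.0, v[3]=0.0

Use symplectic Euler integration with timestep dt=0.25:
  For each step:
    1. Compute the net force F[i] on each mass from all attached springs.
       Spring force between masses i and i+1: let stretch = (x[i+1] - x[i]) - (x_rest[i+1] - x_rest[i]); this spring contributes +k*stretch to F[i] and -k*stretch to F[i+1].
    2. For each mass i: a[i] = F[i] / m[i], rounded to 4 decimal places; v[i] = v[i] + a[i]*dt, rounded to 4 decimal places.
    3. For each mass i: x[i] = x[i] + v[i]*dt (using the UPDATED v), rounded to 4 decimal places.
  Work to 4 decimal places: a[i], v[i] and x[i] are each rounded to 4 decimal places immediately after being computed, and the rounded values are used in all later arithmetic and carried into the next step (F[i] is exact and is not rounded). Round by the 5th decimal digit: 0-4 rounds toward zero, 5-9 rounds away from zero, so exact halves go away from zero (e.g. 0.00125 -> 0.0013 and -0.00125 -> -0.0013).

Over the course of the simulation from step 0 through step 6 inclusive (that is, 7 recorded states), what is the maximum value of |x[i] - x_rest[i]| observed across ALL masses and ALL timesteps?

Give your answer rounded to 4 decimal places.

Answer: 2.4216

Derivation:
Step 0: x=[8.0000 13.0000 20.0000 26.0000] v=[0.0000 0.0000 0.0000 0.0000]
Step 1: x=[7.9688 13.1250 19.9375 26.0000] v=[-0.1250 0.5000 -0.2500 0.0000]
Step 2: x=[7.9112 13.3535 19.8281 25.9961] v=[-0.2305 0.9141 -0.4375 -0.0156]
Step 3: x=[7.8362 13.6466 19.6996 25.9817] v=[-0.3002 1.1722 -0.5142 -0.0576]
Step 4: x=[7.7552 13.9548 19.5854 25.9497] v=[-0.3239 1.2329 -0.4569 -0.1281]
Step 5: x=[7.6805 14.2275 19.5170 25.8949] v=[-0.2990 1.0907 -0.2735 -0.2192]
Step 6: x=[7.6229 14.4216 19.5167 25.8165] v=[-0.2306 0.7763 -0.0014 -0.3137]
Max displacement = 2.4216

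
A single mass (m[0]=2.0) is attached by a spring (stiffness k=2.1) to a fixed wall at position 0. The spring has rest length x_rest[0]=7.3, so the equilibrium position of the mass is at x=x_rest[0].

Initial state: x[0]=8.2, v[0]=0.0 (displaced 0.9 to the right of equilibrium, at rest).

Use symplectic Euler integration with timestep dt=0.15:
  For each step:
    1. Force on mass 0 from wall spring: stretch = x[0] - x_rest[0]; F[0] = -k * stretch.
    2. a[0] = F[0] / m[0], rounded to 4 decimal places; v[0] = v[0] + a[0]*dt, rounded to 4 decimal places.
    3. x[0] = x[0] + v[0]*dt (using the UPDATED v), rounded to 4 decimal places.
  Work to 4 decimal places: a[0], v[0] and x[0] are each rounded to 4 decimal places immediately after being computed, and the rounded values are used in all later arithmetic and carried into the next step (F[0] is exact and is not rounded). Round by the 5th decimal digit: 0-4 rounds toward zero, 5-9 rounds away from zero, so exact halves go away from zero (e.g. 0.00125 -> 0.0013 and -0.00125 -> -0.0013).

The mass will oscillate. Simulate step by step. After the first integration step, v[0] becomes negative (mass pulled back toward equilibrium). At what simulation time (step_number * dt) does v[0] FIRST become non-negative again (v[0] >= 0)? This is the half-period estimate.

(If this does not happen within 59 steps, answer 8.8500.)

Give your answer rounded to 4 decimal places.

Step 0: x=[8.2000] v=[0.0000]
Step 1: x=[8.1787] v=[-0.1418]
Step 2: x=[8.1367] v=[-0.2802]
Step 3: x=[8.0749] v=[-0.4120]
Step 4: x=[7.9948] v=[-0.5340]
Step 5: x=[7.8983] v=[-0.6434]
Step 6: x=[7.7877] v=[-0.7376]
Step 7: x=[7.6655] v=[-0.8144]
Step 8: x=[7.5347] v=[-0.8720]
Step 9: x=[7.3984] v=[-0.9090]
Step 10: x=[7.2597] v=[-0.9245]
Step 11: x=[7.1220] v=[-0.9182]
Step 12: x=[6.9885] v=[-0.8902]
Step 13: x=[6.8623] v=[-0.8411]
Step 14: x=[6.7465] v=[-0.7722]
Step 15: x=[6.6438] v=[-0.6850]
Step 16: x=[6.5565] v=[-0.5817]
Step 17: x=[6.4868] v=[-0.4646]
Step 18: x=[6.4363] v=[-0.3365]
Step 19: x=[6.4062] v=[-0.2005]
Step 20: x=[6.3972] v=[-0.0597]
Step 21: x=[6.4096] v=[0.0825]
First v>=0 after going negative at step 21, time=3.1500

Answer: 3.1500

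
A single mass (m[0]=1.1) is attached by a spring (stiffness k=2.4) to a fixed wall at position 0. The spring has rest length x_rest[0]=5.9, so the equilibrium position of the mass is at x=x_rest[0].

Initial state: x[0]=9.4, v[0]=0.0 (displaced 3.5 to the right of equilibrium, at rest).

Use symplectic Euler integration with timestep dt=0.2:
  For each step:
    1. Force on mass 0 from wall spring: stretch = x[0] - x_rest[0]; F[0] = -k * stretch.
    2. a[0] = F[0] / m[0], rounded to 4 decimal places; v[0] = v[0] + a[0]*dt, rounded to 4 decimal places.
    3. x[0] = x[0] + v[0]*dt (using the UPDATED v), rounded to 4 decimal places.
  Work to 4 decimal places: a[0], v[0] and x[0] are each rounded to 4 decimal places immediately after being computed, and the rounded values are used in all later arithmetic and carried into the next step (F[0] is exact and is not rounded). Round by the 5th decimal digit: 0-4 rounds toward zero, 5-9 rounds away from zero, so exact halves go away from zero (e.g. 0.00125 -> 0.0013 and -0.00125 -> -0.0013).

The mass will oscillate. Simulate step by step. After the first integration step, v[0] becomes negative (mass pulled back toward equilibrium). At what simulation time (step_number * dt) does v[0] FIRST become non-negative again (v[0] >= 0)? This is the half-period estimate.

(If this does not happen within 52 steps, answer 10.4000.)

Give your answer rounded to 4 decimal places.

Answer: 2.2000

Derivation:
Step 0: x=[9.4000] v=[0.0000]
Step 1: x=[9.0945] v=[-1.5273]
Step 2: x=[8.5102] v=[-2.9213]
Step 3: x=[7.6981] v=[-4.0603]
Step 4: x=[6.7291] v=[-4.8449]
Step 5: x=[5.6878] v=[-5.2067]
Step 6: x=[4.6650] v=[-5.1141]
Step 7: x=[3.7500] v=[-4.5752]
Step 8: x=[3.0226] v=[-3.6370]
Step 9: x=[2.5463] v=[-2.3814]
Step 10: x=[2.3627] v=[-0.9180]
Step 11: x=[2.4878] v=[0.6255]
First v>=0 after going negative at step 11, time=2.2000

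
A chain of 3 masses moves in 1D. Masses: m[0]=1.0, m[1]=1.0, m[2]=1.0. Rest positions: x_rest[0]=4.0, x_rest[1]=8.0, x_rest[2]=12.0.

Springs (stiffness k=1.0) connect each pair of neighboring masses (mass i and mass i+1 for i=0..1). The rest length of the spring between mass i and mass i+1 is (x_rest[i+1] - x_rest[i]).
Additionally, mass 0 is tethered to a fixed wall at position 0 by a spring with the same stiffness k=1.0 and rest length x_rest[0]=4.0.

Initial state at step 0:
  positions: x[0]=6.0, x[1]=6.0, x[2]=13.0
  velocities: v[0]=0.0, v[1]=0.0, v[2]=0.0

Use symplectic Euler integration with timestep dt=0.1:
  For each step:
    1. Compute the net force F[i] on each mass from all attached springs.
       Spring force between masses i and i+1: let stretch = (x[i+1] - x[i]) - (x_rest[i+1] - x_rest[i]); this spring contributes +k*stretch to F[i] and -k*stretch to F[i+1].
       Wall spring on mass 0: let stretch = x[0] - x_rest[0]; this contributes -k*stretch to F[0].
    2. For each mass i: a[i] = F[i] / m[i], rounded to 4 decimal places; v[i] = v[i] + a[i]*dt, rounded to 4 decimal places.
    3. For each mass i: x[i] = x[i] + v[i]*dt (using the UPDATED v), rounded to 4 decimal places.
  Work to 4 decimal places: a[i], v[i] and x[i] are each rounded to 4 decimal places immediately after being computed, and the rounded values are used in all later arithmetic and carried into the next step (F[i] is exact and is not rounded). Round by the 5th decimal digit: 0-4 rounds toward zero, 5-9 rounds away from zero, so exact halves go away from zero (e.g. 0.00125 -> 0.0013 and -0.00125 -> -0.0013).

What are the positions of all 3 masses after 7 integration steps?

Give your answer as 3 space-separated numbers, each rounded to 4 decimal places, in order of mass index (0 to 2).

Answer: 4.5469 7.6857 12.2793

Derivation:
Step 0: x=[6.0000 6.0000 13.0000] v=[0.0000 0.0000 0.0000]
Step 1: x=[5.9400 6.0700 12.9700] v=[-0.6000 0.7000 -0.3000]
Step 2: x=[5.8219 6.2077 12.9110] v=[-1.1810 1.3770 -0.5900]
Step 3: x=[5.6494 6.4086 12.8250] v=[-1.7246 2.0088 -0.8603]
Step 4: x=[5.4280 6.6661 12.7148] v=[-2.2136 2.5745 -1.1019]
Step 5: x=[5.1647 6.9717 12.5841] v=[-2.6326 3.0556 -1.3068]
Step 6: x=[4.8679 7.3153 12.4373] v=[-2.9684 3.4361 -1.4680]
Step 7: x=[4.5469 7.6857 12.2793] v=[-3.2105 3.7036 -1.5802]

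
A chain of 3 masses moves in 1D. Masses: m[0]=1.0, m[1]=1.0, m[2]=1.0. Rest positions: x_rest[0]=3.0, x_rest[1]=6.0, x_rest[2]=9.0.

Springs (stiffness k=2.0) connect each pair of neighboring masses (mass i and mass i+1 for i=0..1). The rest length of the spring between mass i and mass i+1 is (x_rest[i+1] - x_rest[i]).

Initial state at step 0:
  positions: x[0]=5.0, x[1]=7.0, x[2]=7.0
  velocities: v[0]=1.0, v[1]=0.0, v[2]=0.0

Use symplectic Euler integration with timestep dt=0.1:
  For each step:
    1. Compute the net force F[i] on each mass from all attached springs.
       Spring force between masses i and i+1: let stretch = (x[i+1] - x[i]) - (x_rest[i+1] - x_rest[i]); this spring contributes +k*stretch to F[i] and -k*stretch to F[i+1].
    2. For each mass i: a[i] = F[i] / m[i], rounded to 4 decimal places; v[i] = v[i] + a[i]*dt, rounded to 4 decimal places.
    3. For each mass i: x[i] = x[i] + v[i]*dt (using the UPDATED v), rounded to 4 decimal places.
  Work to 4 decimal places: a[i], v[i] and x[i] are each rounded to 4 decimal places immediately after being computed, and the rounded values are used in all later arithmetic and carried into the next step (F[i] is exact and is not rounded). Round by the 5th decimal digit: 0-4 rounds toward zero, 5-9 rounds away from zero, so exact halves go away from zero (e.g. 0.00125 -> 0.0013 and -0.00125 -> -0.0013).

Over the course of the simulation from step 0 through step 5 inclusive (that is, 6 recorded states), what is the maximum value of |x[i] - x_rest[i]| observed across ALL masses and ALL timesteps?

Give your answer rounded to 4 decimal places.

Step 0: x=[5.0000 7.0000 7.0000] v=[1.0000 0.0000 0.0000]
Step 1: x=[5.0800 6.9600 7.0600] v=[0.8000 -0.4000 0.6000]
Step 2: x=[5.1376 6.8844 7.1780] v=[0.5760 -0.7560 1.1800]
Step 3: x=[5.1701 6.7797 7.3501] v=[0.3254 -1.0466 1.7213]
Step 4: x=[5.1748 6.6543 7.5708] v=[0.0473 -1.2544 2.2072]
Step 5: x=[5.1491 6.5176 7.8332] v=[-0.2568 -1.3670 2.6239]
Max displacement = 2.1748

Answer: 2.1748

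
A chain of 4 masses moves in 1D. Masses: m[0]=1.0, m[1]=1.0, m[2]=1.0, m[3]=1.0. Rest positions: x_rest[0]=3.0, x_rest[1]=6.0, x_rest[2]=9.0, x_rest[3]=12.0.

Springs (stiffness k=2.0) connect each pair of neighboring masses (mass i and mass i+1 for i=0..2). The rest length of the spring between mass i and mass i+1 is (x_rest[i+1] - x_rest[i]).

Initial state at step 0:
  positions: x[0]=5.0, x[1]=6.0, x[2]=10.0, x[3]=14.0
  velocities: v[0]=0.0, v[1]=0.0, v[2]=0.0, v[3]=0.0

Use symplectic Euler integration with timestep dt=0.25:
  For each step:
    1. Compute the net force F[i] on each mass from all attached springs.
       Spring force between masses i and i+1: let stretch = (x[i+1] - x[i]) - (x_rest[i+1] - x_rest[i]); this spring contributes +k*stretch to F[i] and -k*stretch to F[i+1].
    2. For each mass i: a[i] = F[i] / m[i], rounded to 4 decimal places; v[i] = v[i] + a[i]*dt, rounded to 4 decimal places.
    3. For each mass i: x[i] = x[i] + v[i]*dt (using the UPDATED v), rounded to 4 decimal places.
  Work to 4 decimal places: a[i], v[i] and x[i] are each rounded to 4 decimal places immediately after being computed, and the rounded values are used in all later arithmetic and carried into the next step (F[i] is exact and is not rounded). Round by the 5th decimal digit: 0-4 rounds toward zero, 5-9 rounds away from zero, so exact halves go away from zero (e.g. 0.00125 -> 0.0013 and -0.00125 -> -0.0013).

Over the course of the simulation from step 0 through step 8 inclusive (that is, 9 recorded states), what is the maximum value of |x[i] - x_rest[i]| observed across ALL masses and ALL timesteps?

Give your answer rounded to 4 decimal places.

Answer: 2.3608

Derivation:
Step 0: x=[5.0000 6.0000 10.0000 14.0000] v=[0.0000 0.0000 0.0000 0.0000]
Step 1: x=[4.7500 6.3750 10.0000 13.8750] v=[-1.0000 1.5000 0.0000 -0.5000]
Step 2: x=[4.3281 7.0000 10.0313 13.6406] v=[-1.6875 2.5000 0.1250 -0.9375]
Step 3: x=[3.8652 7.6699 10.1348 13.3301] v=[-1.8516 2.6797 0.4140 -1.2422]
Step 4: x=[3.5029 8.1724 10.3296 12.9951] v=[-1.4493 2.0098 0.7792 -1.3399]
Step 5: x=[3.3493 8.3608 10.5880 12.7019] v=[-0.6146 0.7537 1.0334 -1.1727]
Step 6: x=[3.4471 8.2012 10.8322 12.5195] v=[0.3912 -0.6385 0.9768 -0.7297]
Step 7: x=[3.7642 7.7762 10.9585 12.5012] v=[1.2683 -1.7001 0.5050 -0.0734]
Step 8: x=[4.2078 7.2475 10.8798 12.6650] v=[1.7743 -2.1150 -0.3148 0.6553]
Max displacement = 2.3608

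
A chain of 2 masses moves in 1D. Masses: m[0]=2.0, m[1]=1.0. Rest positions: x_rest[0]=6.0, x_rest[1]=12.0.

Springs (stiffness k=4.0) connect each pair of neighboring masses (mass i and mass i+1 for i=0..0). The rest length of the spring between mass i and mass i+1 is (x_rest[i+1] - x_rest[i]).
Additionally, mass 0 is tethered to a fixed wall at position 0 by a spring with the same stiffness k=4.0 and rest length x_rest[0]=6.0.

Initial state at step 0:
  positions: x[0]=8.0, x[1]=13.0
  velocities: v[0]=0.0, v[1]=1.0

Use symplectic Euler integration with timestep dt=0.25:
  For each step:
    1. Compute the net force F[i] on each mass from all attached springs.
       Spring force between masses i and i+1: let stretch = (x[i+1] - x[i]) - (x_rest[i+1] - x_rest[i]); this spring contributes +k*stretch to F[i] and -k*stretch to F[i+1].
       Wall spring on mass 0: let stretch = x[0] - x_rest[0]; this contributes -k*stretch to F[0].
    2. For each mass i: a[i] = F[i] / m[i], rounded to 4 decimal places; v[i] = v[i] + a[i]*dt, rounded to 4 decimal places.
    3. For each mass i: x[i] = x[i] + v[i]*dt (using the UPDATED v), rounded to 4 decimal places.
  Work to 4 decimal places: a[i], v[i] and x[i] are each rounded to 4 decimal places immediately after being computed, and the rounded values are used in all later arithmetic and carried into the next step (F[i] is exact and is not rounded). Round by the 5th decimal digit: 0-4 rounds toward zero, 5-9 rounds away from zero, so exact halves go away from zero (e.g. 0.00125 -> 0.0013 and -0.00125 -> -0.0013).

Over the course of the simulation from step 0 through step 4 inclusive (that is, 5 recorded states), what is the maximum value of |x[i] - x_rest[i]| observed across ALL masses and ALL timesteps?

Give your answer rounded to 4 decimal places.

Answer: 2.3126

Derivation:
Step 0: x=[8.0000 13.0000] v=[0.0000 1.0000]
Step 1: x=[7.6250 13.5000] v=[-1.5000 2.0000]
Step 2: x=[7.0313 14.0313] v=[-2.3750 2.1250]
Step 3: x=[6.4336 14.3126] v=[-2.3907 1.1250]
Step 4: x=[6.0166 14.1241] v=[-1.6680 -0.7540]
Max displacement = 2.3126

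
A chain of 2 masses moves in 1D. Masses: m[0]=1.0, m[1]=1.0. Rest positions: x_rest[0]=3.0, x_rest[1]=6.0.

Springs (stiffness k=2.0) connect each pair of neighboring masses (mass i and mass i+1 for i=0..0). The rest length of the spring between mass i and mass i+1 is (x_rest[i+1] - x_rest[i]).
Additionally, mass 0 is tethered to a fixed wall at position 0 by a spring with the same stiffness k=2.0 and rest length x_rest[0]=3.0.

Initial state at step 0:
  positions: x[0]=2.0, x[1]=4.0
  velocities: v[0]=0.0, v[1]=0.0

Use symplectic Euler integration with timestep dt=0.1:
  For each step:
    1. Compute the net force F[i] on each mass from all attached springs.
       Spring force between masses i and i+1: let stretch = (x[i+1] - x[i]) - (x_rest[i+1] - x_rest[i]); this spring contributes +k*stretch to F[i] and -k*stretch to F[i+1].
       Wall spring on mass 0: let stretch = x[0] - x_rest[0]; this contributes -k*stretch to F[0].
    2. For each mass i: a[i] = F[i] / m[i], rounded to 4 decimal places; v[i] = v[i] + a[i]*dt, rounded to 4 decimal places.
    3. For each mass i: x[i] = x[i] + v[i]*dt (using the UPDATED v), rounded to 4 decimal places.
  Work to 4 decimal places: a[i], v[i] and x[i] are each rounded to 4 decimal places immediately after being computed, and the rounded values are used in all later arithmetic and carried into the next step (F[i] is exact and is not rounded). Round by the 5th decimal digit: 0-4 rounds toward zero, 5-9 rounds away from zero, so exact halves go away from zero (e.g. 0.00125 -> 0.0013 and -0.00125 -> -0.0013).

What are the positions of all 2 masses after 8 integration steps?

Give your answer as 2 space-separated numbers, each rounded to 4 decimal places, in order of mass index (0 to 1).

Answer: 2.0736 4.6430

Derivation:
Step 0: x=[2.0000 4.0000] v=[0.0000 0.0000]
Step 1: x=[2.0000 4.0200] v=[0.0000 0.2000]
Step 2: x=[2.0004 4.0596] v=[0.0040 0.3960]
Step 3: x=[2.0020 4.1180] v=[0.0158 0.5842]
Step 4: x=[2.0059 4.1941] v=[0.0386 0.7610]
Step 5: x=[2.0134 4.2864] v=[0.0751 0.9234]
Step 6: x=[2.0261 4.3933] v=[0.1270 1.0688]
Step 7: x=[2.0456 4.5128] v=[0.1952 1.1954]
Step 8: x=[2.0736 4.6430] v=[0.2795 1.3020]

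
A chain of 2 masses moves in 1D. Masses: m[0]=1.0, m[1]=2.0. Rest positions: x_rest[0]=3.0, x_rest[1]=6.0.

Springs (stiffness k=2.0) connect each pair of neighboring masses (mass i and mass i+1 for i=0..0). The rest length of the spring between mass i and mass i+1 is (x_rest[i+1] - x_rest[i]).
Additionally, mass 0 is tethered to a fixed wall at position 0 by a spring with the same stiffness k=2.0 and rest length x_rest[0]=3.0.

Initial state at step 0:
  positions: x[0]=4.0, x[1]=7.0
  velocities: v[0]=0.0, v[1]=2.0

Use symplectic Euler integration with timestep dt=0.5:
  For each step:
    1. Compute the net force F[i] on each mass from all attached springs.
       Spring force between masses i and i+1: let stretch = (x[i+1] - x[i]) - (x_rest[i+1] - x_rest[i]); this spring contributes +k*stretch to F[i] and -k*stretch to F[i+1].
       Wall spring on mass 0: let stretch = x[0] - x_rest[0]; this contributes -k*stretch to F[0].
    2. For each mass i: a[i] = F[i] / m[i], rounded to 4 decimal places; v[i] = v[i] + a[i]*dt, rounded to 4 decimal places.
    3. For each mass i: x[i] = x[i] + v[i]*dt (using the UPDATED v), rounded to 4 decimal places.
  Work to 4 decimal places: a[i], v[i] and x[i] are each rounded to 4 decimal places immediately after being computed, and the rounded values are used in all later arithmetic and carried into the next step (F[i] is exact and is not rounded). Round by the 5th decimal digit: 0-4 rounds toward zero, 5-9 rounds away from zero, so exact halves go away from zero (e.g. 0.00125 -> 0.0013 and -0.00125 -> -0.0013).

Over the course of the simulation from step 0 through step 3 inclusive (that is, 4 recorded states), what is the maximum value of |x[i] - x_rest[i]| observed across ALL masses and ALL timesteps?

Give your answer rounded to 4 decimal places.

Step 0: x=[4.0000 7.0000] v=[0.0000 2.0000]
Step 1: x=[3.5000 8.0000] v=[-1.0000 2.0000]
Step 2: x=[3.5000 8.6250] v=[0.0000 1.2500]
Step 3: x=[4.3125 8.7188] v=[1.6250 0.1875]
Max displacement = 2.7188

Answer: 2.7188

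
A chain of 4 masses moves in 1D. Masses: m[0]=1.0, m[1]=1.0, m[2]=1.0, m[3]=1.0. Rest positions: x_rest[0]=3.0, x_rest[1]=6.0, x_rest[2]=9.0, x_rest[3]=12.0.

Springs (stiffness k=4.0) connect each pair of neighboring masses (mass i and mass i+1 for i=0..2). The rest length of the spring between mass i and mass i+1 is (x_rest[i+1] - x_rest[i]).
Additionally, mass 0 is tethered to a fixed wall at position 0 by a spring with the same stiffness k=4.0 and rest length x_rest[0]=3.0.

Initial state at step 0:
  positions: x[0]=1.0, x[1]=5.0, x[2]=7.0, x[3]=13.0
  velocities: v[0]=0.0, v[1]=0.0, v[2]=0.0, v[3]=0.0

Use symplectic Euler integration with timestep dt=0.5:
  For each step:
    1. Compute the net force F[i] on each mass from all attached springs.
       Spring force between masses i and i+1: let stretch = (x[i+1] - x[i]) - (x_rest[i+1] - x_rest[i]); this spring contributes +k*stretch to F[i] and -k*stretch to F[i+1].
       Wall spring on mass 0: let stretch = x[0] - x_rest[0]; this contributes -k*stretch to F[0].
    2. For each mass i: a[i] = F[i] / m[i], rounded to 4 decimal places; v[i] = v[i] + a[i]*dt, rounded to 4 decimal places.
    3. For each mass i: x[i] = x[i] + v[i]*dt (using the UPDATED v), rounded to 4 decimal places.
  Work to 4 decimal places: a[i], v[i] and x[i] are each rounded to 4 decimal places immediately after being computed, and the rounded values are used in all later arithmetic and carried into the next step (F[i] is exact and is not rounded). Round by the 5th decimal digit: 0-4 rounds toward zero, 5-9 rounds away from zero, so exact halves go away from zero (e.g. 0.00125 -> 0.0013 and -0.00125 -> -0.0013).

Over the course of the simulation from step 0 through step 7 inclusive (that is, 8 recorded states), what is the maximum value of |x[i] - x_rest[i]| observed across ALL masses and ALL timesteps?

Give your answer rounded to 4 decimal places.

Answer: 4.0000

Derivation:
Step 0: x=[1.0000 5.0000 7.0000 13.0000] v=[0.0000 0.0000 0.0000 0.0000]
Step 1: x=[4.0000 3.0000 11.0000 10.0000] v=[6.0000 -4.0000 8.0000 -6.0000]
Step 2: x=[2.0000 10.0000 6.0000 11.0000] v=[-4.0000 14.0000 -10.0000 2.0000]
Step 3: x=[6.0000 5.0000 10.0000 10.0000] v=[8.0000 -10.0000 8.0000 -2.0000]
Step 4: x=[3.0000 6.0000 9.0000 12.0000] v=[-6.0000 2.0000 -2.0000 4.0000]
Step 5: x=[0.0000 7.0000 8.0000 14.0000] v=[-6.0000 2.0000 -2.0000 4.0000]
Step 6: x=[4.0000 2.0000 12.0000 13.0000] v=[8.0000 -10.0000 8.0000 -2.0000]
Step 7: x=[2.0000 9.0000 7.0000 14.0000] v=[-4.0000 14.0000 -10.0000 2.0000]
Max displacement = 4.0000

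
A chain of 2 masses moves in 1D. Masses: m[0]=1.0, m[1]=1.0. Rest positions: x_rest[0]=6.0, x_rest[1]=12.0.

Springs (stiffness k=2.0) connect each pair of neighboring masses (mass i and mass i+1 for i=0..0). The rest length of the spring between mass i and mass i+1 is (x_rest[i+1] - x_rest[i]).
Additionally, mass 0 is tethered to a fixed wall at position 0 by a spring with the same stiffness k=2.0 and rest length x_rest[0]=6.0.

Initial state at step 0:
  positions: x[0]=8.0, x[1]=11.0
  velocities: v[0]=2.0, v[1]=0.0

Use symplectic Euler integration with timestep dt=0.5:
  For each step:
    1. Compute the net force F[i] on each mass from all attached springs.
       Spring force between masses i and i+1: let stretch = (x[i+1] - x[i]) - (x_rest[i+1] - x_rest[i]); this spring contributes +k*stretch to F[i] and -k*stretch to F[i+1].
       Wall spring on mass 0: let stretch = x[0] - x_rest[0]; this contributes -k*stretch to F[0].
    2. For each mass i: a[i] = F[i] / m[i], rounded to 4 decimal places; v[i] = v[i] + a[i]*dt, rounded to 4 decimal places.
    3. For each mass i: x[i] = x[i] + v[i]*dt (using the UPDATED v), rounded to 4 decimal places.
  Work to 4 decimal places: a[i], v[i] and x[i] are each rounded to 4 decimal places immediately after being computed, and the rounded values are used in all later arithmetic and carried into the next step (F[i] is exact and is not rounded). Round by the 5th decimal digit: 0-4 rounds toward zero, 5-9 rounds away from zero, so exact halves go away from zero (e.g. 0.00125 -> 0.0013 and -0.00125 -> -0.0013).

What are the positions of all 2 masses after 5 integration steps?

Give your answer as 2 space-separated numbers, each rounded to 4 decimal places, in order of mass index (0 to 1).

Answer: 8.4063 11.5000

Derivation:
Step 0: x=[8.0000 11.0000] v=[2.0000 0.0000]
Step 1: x=[6.5000 12.5000] v=[-3.0000 3.0000]
Step 2: x=[4.7500 14.0000] v=[-3.5000 3.0000]
Step 3: x=[5.2500 13.8750] v=[1.0000 -0.2500]
Step 4: x=[7.4375 12.4375] v=[4.3750 -2.8750]
Step 5: x=[8.4063 11.5000] v=[1.9375 -1.8750]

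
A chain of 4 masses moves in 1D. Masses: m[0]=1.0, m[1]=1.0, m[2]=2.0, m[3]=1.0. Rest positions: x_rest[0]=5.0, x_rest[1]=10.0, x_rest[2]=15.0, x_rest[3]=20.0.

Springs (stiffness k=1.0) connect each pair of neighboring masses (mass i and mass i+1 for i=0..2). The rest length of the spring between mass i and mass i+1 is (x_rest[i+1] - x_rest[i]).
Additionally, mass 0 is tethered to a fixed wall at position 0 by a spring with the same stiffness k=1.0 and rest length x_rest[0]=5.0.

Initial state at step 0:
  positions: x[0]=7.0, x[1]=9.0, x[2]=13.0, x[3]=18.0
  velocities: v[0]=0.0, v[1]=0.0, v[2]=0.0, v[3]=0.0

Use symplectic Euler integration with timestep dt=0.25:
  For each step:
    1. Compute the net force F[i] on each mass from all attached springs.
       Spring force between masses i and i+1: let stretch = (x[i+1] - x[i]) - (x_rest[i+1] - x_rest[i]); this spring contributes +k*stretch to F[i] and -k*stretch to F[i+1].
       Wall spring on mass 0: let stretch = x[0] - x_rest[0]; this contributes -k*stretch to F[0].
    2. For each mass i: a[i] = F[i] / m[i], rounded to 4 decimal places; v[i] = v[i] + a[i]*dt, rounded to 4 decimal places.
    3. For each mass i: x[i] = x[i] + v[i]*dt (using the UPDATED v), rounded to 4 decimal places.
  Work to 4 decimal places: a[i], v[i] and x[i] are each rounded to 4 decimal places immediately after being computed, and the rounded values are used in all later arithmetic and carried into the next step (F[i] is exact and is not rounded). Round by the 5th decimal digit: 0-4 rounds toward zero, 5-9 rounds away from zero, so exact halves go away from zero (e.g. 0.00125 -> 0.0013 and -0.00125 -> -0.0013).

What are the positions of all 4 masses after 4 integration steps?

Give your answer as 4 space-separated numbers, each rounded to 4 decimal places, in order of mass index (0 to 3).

Step 0: x=[7.0000 9.0000 13.0000 18.0000] v=[0.0000 0.0000 0.0000 0.0000]
Step 1: x=[6.6875 9.1250 13.0313 18.0000] v=[-1.2500 0.5000 0.1250 0.0000]
Step 2: x=[6.1094 9.3418 13.0958 18.0020] v=[-2.3125 0.8672 0.2578 0.0078]
Step 3: x=[5.3515 9.5912 13.1963 18.0098] v=[-3.0318 0.9976 0.4018 0.0313]
Step 4: x=[4.5241 9.8010 13.3345 18.0293] v=[-3.3098 0.8390 0.5529 0.0779]

Answer: 4.5241 9.8010 13.3345 18.0293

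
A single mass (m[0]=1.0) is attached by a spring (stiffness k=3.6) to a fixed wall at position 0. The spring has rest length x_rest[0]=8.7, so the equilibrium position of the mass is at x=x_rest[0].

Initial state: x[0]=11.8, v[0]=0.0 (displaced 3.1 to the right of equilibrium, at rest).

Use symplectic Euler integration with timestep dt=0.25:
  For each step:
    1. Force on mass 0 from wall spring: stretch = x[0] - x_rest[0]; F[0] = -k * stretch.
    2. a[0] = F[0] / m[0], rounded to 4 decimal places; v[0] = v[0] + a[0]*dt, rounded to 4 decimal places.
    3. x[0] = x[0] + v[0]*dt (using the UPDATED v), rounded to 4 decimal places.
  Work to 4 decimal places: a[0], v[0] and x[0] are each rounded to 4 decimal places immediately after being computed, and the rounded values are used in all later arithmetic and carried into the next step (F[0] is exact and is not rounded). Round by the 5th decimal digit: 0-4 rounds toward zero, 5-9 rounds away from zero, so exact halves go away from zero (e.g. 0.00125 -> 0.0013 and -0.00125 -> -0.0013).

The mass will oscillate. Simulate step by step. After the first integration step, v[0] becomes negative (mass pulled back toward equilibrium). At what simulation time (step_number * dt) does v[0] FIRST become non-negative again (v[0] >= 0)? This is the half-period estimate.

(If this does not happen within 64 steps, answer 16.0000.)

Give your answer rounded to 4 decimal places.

Step 0: x=[11.8000] v=[0.0000]
Step 1: x=[11.1025] v=[-2.7900]
Step 2: x=[9.8644] v=[-4.9523]
Step 3: x=[8.3643] v=[-6.0003]
Step 4: x=[6.9398] v=[-5.6982]
Step 5: x=[5.9113] v=[-4.1140]
Step 6: x=[5.5103] v=[-1.6042]
Step 7: x=[5.8269] v=[1.2665]
First v>=0 after going negative at step 7, time=1.7500

Answer: 1.7500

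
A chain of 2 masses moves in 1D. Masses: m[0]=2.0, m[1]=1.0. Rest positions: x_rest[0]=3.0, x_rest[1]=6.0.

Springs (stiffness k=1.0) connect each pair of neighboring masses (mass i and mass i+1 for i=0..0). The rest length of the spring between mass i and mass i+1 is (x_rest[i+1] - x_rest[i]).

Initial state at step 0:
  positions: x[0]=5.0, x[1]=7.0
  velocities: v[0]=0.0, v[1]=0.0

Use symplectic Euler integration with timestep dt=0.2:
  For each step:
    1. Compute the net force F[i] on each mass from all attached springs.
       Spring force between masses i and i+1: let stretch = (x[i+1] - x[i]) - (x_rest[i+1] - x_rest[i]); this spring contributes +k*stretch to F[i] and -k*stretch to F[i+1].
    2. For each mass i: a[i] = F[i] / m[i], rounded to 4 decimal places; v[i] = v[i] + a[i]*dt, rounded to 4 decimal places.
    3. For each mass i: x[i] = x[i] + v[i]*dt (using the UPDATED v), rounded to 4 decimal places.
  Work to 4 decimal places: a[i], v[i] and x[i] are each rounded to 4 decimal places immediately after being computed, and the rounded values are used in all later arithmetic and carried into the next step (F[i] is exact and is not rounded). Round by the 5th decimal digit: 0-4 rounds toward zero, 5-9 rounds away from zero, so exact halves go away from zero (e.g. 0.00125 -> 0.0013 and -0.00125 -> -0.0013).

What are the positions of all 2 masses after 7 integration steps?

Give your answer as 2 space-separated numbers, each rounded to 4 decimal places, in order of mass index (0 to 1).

Answer: 4.5767 7.8465

Derivation:
Step 0: x=[5.0000 7.0000] v=[0.0000 0.0000]
Step 1: x=[4.9800 7.0400] v=[-0.1000 0.2000]
Step 2: x=[4.9412 7.1176] v=[-0.1940 0.3880]
Step 3: x=[4.8859 7.2281] v=[-0.2764 0.5527]
Step 4: x=[4.8175 7.3650] v=[-0.3422 0.6843]
Step 5: x=[4.7400 7.5200] v=[-0.3875 0.7748]
Step 6: x=[4.6581 7.6838] v=[-0.4095 0.8188]
Step 7: x=[4.5767 7.8465] v=[-0.4069 0.8137]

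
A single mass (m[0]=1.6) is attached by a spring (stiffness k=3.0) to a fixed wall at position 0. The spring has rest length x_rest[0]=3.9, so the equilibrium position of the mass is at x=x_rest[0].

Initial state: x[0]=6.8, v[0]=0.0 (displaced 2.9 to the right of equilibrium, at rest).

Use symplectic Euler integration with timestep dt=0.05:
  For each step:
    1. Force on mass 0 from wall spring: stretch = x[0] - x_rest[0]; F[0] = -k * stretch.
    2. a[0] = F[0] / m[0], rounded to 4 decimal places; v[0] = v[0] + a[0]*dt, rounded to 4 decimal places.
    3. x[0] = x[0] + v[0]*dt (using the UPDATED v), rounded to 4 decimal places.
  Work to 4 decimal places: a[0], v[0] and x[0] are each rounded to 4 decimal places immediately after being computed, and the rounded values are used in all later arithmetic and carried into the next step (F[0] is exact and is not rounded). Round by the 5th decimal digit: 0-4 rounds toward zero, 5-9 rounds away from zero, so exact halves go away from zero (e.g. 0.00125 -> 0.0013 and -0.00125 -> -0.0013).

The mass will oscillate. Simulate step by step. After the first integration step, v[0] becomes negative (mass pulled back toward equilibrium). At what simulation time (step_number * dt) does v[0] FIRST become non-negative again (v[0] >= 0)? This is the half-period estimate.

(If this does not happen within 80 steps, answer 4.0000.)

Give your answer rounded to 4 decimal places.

Step 0: x=[6.8000] v=[0.0000]
Step 1: x=[6.7864] v=[-0.2719]
Step 2: x=[6.7593] v=[-0.5425]
Step 3: x=[6.7188] v=[-0.8106]
Step 4: x=[6.6651] v=[-1.0749]
Step 5: x=[6.5984] v=[-1.3341]
Step 6: x=[6.5190] v=[-1.5871]
Step 7: x=[6.4274] v=[-1.8326]
Step 8: x=[6.3239] v=[-2.0695]
Step 9: x=[6.2091] v=[-2.2967]
Step 10: x=[6.0834] v=[-2.5132]
Step 11: x=[5.9475] v=[-2.7179]
Step 12: x=[5.8020] v=[-2.9099]
Step 13: x=[5.6476] v=[-3.0882]
Step 14: x=[5.4850] v=[-3.2520]
Step 15: x=[5.3150] v=[-3.4006]
Step 16: x=[5.1383] v=[-3.5333]
Step 17: x=[4.9558] v=[-3.6494]
Step 18: x=[4.7684] v=[-3.7484]
Step 19: x=[4.5769] v=[-3.8298]
Step 20: x=[4.3822] v=[-3.8933]
Step 21: x=[4.1853] v=[-3.9385]
Step 22: x=[3.9870] v=[-3.9652]
Step 23: x=[3.7883] v=[-3.9734]
Step 24: x=[3.5902] v=[-3.9629]
Step 25: x=[3.3935] v=[-3.9339]
Step 26: x=[3.1992] v=[-3.8864]
Step 27: x=[3.0082] v=[-3.8207]
Step 28: x=[2.8213] v=[-3.7371]
Step 29: x=[2.6395] v=[-3.6360]
Step 30: x=[2.4636] v=[-3.5178]
Step 31: x=[2.2944] v=[-3.3831]
Step 32: x=[2.1328] v=[-3.2326]
Step 33: x=[1.9795] v=[-3.0669]
Step 34: x=[1.8352] v=[-2.8869]
Step 35: x=[1.7005] v=[-2.6933]
Step 36: x=[1.5761] v=[-2.4871]
Step 37: x=[1.4626] v=[-2.2692]
Step 38: x=[1.3606] v=[-2.0407]
Step 39: x=[1.2705] v=[-1.8026]
Step 40: x=[1.1927] v=[-1.5561]
Step 41: x=[1.1276] v=[-1.3023]
Step 42: x=[1.0755] v=[-1.0424]
Step 43: x=[1.0366] v=[-0.7776]
Step 44: x=[1.0111] v=[-0.5092]
Step 45: x=[0.9992] v=[-0.2384]
Step 46: x=[1.0009] v=[0.0336]
First v>=0 after going negative at step 46, time=2.3000

Answer: 2.3000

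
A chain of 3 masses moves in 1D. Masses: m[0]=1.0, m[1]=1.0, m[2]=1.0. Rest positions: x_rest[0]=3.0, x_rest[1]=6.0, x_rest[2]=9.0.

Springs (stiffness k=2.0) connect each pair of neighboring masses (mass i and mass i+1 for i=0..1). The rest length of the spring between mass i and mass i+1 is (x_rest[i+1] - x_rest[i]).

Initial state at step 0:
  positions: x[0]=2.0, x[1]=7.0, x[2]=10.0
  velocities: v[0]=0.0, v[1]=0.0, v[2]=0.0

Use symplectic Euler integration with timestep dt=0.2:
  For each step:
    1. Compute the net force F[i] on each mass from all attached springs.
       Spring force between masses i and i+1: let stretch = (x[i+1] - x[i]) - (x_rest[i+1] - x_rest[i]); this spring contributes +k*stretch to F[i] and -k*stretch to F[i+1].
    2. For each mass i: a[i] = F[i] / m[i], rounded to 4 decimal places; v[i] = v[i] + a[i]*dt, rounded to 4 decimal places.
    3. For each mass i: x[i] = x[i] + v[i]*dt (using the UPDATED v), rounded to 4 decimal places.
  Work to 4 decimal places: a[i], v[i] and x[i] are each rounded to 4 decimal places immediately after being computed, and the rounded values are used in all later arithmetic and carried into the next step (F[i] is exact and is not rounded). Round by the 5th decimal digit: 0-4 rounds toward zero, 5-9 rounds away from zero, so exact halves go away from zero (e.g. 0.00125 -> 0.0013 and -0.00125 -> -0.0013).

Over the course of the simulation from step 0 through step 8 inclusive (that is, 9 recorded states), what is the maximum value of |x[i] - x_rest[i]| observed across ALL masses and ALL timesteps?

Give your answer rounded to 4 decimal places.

Answer: 1.2530

Derivation:
Step 0: x=[2.0000 7.0000 10.0000] v=[0.0000 0.0000 0.0000]
Step 1: x=[2.1600 6.8400 10.0000] v=[0.8000 -0.8000 0.0000]
Step 2: x=[2.4544 6.5584 9.9872] v=[1.4720 -1.4080 -0.0640]
Step 3: x=[2.8371 6.2228 9.9401] v=[1.9136 -1.6781 -0.2355]
Step 4: x=[3.2507 5.9137 9.8356] v=[2.0679 -1.5455 -0.5224]
Step 5: x=[3.6373 5.7053 9.6574] v=[1.9331 -1.0419 -0.8912]
Step 6: x=[3.9494 5.6476 9.4030] v=[1.5603 -0.2883 -1.2720]
Step 7: x=[4.1573 5.7545 9.0882] v=[1.0396 0.5346 -1.5742]
Step 8: x=[4.2530 6.0003 8.7467] v=[0.4785 1.2292 -1.7077]
Max displacement = 1.2530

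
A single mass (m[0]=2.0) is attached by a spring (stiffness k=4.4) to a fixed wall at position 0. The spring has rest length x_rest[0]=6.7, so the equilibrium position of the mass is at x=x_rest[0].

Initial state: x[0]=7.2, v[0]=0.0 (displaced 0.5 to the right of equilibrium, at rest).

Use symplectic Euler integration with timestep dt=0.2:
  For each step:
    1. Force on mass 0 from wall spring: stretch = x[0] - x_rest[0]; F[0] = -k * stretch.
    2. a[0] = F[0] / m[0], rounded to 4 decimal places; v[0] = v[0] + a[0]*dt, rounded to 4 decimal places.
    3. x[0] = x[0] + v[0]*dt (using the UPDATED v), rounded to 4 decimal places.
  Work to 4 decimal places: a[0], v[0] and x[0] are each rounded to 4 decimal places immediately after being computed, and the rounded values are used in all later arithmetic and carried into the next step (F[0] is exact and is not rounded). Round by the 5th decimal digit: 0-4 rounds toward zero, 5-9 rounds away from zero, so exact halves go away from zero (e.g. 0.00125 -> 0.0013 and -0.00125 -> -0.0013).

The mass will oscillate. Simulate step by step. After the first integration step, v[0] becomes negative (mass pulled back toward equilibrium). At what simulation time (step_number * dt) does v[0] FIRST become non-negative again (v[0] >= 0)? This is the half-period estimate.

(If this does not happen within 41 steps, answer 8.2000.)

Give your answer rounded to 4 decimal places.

Answer: 2.2000

Derivation:
Step 0: x=[7.2000] v=[0.0000]
Step 1: x=[7.1560] v=[-0.2200]
Step 2: x=[7.0719] v=[-0.4206]
Step 3: x=[6.9551] v=[-0.5842]
Step 4: x=[6.8158] v=[-0.6964]
Step 5: x=[6.6663] v=[-0.7474]
Step 6: x=[6.5198] v=[-0.7326]
Step 7: x=[6.3891] v=[-0.6533]
Step 8: x=[6.2858] v=[-0.5165]
Step 9: x=[6.2189] v=[-0.3343]
Step 10: x=[6.1944] v=[-0.1226]
Step 11: x=[6.2144] v=[0.0999]
First v>=0 after going negative at step 11, time=2.2000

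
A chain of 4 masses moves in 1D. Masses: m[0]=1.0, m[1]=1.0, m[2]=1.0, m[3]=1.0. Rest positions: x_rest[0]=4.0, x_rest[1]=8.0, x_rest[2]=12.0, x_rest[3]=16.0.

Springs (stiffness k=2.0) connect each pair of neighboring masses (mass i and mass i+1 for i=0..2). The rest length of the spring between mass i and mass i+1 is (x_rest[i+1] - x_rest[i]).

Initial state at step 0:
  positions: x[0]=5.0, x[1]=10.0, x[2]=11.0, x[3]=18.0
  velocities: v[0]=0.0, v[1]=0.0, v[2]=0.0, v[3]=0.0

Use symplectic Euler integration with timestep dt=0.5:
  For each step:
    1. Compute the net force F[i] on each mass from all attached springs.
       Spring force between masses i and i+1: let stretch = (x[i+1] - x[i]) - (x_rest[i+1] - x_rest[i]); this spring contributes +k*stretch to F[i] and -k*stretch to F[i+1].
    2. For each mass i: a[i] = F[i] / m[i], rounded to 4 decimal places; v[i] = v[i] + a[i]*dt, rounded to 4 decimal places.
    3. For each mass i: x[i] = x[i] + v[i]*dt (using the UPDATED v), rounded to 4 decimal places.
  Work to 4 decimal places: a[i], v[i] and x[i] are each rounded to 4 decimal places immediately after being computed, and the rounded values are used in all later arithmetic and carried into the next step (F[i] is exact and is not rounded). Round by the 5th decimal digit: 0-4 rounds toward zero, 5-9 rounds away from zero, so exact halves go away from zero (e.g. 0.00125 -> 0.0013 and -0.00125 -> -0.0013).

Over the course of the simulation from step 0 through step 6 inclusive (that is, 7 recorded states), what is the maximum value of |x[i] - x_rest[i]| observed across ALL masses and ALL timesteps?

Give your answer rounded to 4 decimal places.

Answer: 3.2500

Derivation:
Step 0: x=[5.0000 10.0000 11.0000 18.0000] v=[0.0000 0.0000 0.0000 0.0000]
Step 1: x=[5.5000 8.0000 14.0000 16.5000] v=[1.0000 -4.0000 6.0000 -3.0000]
Step 2: x=[5.2500 7.7500 15.2500 15.7500] v=[-0.5000 -0.5000 2.5000 -1.5000]
Step 3: x=[4.2500 10.0000 13.0000 16.7500] v=[-2.0000 4.5000 -4.5000 2.0000]
Step 4: x=[4.1250 10.8750 11.1250 17.8750] v=[-0.2500 1.7500 -3.7500 2.2500]
Step 5: x=[5.3750 8.5000 12.5000 17.6250] v=[2.5000 -4.7500 2.7500 -0.5000]
Step 6: x=[6.1875 6.5625 14.4375 16.8125] v=[1.6250 -3.8750 3.8750 -1.6250]
Max displacement = 3.2500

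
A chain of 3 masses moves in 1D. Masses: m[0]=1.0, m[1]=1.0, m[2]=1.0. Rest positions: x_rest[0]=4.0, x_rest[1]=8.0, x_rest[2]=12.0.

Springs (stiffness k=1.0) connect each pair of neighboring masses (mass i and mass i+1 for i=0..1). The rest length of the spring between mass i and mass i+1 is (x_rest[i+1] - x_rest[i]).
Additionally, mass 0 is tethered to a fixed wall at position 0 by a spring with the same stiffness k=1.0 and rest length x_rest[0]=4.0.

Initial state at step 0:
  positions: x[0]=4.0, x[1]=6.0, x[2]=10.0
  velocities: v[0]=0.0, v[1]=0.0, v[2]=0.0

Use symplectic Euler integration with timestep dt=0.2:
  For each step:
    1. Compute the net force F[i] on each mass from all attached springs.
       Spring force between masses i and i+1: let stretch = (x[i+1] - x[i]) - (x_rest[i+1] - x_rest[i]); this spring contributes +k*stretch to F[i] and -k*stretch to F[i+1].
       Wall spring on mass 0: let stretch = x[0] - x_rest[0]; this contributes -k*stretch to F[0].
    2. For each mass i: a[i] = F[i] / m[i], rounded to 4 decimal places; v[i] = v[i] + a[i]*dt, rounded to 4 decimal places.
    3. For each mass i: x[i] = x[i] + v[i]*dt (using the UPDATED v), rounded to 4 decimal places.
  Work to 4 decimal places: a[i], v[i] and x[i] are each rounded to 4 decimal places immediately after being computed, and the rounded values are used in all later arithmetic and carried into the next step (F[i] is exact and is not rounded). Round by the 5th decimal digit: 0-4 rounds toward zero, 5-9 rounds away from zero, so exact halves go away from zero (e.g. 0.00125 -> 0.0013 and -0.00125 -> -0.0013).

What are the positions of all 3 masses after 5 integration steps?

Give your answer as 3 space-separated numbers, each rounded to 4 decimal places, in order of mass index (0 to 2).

Step 0: x=[4.0000 6.0000 10.0000] v=[0.0000 0.0000 0.0000]
Step 1: x=[3.9200 6.0800 10.0000] v=[-0.4000 0.4000 0.0000]
Step 2: x=[3.7696 6.2304 10.0032] v=[-0.7520 0.7520 0.0160]
Step 3: x=[3.5668 6.4333 10.0155] v=[-1.0138 1.0144 0.0614]
Step 4: x=[3.3360 6.6648 10.0445] v=[-1.1539 1.1575 0.1450]
Step 5: x=[3.1049 6.8983 10.0983] v=[-1.1553 1.1677 0.2691]

Answer: 3.1049 6.8983 10.0983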